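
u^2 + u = u*(u + 1)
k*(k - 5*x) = k^2 - 5*k*x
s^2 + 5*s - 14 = (s - 2)*(s + 7)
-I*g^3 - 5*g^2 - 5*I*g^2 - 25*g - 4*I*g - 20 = (g + 4)*(g - 5*I)*(-I*g - I)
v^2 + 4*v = v*(v + 4)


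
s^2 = s^2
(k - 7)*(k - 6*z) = k^2 - 6*k*z - 7*k + 42*z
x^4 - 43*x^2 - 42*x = x*(x - 7)*(x + 1)*(x + 6)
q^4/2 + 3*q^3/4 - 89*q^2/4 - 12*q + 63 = (q/2 + 1)*(q - 6)*(q - 3/2)*(q + 7)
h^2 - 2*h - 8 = (h - 4)*(h + 2)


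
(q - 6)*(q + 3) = q^2 - 3*q - 18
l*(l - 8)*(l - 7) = l^3 - 15*l^2 + 56*l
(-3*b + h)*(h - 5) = -3*b*h + 15*b + h^2 - 5*h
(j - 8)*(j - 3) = j^2 - 11*j + 24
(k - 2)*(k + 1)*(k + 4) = k^3 + 3*k^2 - 6*k - 8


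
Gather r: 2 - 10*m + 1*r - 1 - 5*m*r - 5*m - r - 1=-5*m*r - 15*m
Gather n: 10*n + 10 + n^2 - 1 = n^2 + 10*n + 9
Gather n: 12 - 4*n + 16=28 - 4*n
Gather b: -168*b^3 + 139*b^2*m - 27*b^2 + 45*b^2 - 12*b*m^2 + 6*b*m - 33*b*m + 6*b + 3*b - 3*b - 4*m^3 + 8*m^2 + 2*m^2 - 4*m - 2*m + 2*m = -168*b^3 + b^2*(139*m + 18) + b*(-12*m^2 - 27*m + 6) - 4*m^3 + 10*m^2 - 4*m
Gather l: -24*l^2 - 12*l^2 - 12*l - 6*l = -36*l^2 - 18*l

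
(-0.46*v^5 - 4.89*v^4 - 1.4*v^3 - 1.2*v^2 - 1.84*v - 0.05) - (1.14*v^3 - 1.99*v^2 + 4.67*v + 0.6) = -0.46*v^5 - 4.89*v^4 - 2.54*v^3 + 0.79*v^2 - 6.51*v - 0.65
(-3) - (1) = -4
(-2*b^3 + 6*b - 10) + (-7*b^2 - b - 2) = -2*b^3 - 7*b^2 + 5*b - 12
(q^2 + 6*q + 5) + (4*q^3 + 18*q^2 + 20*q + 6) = 4*q^3 + 19*q^2 + 26*q + 11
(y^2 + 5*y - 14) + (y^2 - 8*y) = 2*y^2 - 3*y - 14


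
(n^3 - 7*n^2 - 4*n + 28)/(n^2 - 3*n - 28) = (n^2 - 4)/(n + 4)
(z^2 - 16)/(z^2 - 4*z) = (z + 4)/z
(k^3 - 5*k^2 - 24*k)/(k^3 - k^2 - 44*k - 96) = k/(k + 4)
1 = 1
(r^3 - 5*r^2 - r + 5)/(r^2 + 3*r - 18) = (r^3 - 5*r^2 - r + 5)/(r^2 + 3*r - 18)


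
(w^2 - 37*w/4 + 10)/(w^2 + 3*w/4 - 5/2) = (w - 8)/(w + 2)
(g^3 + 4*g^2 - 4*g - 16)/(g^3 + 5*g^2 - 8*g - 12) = (g^2 + 6*g + 8)/(g^2 + 7*g + 6)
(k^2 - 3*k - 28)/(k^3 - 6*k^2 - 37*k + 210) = (k + 4)/(k^2 + k - 30)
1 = 1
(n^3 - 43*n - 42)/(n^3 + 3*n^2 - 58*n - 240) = (n^2 - 6*n - 7)/(n^2 - 3*n - 40)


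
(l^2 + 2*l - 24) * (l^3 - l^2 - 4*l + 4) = l^5 + l^4 - 30*l^3 + 20*l^2 + 104*l - 96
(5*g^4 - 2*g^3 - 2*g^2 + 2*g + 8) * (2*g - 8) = 10*g^5 - 44*g^4 + 12*g^3 + 20*g^2 - 64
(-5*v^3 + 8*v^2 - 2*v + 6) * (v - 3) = -5*v^4 + 23*v^3 - 26*v^2 + 12*v - 18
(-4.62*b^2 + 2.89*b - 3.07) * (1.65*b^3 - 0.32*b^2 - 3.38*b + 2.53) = -7.623*b^5 + 6.2469*b^4 + 9.6253*b^3 - 20.4744*b^2 + 17.6883*b - 7.7671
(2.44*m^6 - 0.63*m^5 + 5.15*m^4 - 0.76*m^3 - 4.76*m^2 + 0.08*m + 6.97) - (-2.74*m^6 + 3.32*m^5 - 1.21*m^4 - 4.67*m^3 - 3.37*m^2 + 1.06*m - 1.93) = 5.18*m^6 - 3.95*m^5 + 6.36*m^4 + 3.91*m^3 - 1.39*m^2 - 0.98*m + 8.9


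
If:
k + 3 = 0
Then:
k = -3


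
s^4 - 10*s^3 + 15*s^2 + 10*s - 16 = (s - 8)*(s - 2)*(s - 1)*(s + 1)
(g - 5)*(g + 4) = g^2 - g - 20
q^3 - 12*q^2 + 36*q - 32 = (q - 8)*(q - 2)^2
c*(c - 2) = c^2 - 2*c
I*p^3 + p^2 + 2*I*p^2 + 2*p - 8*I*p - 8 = (p - 2)*(p + 4)*(I*p + 1)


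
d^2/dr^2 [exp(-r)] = exp(-r)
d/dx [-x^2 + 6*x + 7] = 6 - 2*x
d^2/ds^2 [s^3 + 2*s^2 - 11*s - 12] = 6*s + 4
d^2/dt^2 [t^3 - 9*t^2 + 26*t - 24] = 6*t - 18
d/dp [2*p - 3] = 2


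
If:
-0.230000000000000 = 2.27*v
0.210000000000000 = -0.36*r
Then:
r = -0.58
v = -0.10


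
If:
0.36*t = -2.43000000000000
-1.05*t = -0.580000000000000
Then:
No Solution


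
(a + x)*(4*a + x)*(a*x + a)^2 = 4*a^4*x^2 + 8*a^4*x + 4*a^4 + 5*a^3*x^3 + 10*a^3*x^2 + 5*a^3*x + a^2*x^4 + 2*a^2*x^3 + a^2*x^2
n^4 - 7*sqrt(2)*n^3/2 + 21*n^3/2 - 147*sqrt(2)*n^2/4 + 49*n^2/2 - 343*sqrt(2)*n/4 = n*(n + 7/2)*(n + 7)*(n - 7*sqrt(2)/2)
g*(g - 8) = g^2 - 8*g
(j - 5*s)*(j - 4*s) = j^2 - 9*j*s + 20*s^2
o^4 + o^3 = o^3*(o + 1)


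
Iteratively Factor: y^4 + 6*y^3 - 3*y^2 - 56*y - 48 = (y + 4)*(y^3 + 2*y^2 - 11*y - 12) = (y - 3)*(y + 4)*(y^2 + 5*y + 4) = (y - 3)*(y + 4)^2*(y + 1)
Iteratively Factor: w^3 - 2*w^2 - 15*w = (w + 3)*(w^2 - 5*w) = (w - 5)*(w + 3)*(w)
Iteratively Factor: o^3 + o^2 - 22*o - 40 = (o - 5)*(o^2 + 6*o + 8) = (o - 5)*(o + 2)*(o + 4)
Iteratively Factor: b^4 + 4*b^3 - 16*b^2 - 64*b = (b)*(b^3 + 4*b^2 - 16*b - 64) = b*(b + 4)*(b^2 - 16) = b*(b - 4)*(b + 4)*(b + 4)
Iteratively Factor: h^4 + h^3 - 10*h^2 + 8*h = (h - 1)*(h^3 + 2*h^2 - 8*h) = (h - 2)*(h - 1)*(h^2 + 4*h) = (h - 2)*(h - 1)*(h + 4)*(h)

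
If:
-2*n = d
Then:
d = -2*n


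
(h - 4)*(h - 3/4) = h^2 - 19*h/4 + 3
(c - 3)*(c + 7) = c^2 + 4*c - 21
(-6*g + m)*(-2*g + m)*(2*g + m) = 24*g^3 - 4*g^2*m - 6*g*m^2 + m^3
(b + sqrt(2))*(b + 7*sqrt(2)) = b^2 + 8*sqrt(2)*b + 14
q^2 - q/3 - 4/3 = (q - 4/3)*(q + 1)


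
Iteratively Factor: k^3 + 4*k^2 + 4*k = (k + 2)*(k^2 + 2*k) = (k + 2)^2*(k)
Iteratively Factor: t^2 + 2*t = (t + 2)*(t)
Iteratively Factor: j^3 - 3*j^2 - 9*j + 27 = (j - 3)*(j^2 - 9) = (j - 3)^2*(j + 3)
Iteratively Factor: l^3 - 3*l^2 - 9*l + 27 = (l + 3)*(l^2 - 6*l + 9) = (l - 3)*(l + 3)*(l - 3)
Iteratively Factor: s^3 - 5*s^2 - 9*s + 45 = (s + 3)*(s^2 - 8*s + 15) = (s - 3)*(s + 3)*(s - 5)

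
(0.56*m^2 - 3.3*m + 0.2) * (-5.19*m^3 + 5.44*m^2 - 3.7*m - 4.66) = -2.9064*m^5 + 20.1734*m^4 - 21.062*m^3 + 10.6884*m^2 + 14.638*m - 0.932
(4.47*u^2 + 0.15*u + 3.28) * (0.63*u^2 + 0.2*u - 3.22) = 2.8161*u^4 + 0.9885*u^3 - 12.297*u^2 + 0.173*u - 10.5616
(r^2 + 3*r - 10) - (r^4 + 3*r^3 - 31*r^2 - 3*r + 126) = -r^4 - 3*r^3 + 32*r^2 + 6*r - 136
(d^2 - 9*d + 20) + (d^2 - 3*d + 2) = 2*d^2 - 12*d + 22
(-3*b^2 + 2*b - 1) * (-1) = 3*b^2 - 2*b + 1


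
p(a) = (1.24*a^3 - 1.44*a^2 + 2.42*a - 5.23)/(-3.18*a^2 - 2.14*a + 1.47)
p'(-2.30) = 1.09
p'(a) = (6.36*a + 2.14)*(1.24*a^3 - 1.44*a^2 + 2.42*a - 5.23)/(-3.18*a^2 - 2.14*a + 1.47)^2 + (3.72*a^2 - 2.88*a + 2.42)/(-3.18*a^2 - 2.14*a + 1.47) = (-3.9432*a^4 - 5.3072*a^3 + 16.2456*a^2 - 37.4964*a - 7.6348)/(10.1124*a^4 + 13.6104*a^3 - 4.7696*a^2 - 6.2916*a + 2.1609)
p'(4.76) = -0.37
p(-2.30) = 3.21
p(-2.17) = 3.38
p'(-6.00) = -0.32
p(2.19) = -0.34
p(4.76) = -1.33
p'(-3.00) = 0.17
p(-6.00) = 3.39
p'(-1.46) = 16.84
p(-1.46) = 7.18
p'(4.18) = -0.37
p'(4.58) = -0.37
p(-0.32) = -3.39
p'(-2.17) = 1.49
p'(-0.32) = 1.84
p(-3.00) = 2.84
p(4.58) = -1.26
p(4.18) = -1.12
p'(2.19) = -0.46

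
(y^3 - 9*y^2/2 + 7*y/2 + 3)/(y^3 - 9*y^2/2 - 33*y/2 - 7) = (y^2 - 5*y + 6)/(y^2 - 5*y - 14)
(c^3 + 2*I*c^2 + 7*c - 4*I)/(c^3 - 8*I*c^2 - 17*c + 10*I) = (c^2 + 3*I*c + 4)/(c^2 - 7*I*c - 10)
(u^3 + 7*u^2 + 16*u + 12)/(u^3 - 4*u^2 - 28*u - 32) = (u + 3)/(u - 8)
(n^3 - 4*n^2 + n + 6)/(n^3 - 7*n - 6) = (n - 2)/(n + 2)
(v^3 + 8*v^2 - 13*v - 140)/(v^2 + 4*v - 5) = (v^2 + 3*v - 28)/(v - 1)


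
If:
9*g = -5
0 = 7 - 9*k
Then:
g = -5/9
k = 7/9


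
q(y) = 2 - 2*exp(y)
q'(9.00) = -16206.17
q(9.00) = -16204.17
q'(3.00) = -40.17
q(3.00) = -38.17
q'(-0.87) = -0.84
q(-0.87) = 1.16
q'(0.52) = -3.36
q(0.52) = -1.36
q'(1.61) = -10.01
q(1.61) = -8.01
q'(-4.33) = -0.03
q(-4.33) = 1.97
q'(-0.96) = -0.77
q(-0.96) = 1.23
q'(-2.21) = -0.22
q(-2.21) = 1.78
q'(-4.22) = -0.03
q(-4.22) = 1.97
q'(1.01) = -5.49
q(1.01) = -3.49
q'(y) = -2*exp(y)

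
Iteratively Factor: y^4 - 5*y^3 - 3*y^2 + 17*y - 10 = (y + 2)*(y^3 - 7*y^2 + 11*y - 5) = (y - 1)*(y + 2)*(y^2 - 6*y + 5) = (y - 1)^2*(y + 2)*(y - 5)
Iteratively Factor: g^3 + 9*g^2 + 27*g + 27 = (g + 3)*(g^2 + 6*g + 9) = (g + 3)^2*(g + 3)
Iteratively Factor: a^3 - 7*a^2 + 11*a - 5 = (a - 1)*(a^2 - 6*a + 5) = (a - 1)^2*(a - 5)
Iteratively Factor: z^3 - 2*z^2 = (z)*(z^2 - 2*z) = z^2*(z - 2)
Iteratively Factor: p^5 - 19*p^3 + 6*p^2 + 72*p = (p - 3)*(p^4 + 3*p^3 - 10*p^2 - 24*p) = p*(p - 3)*(p^3 + 3*p^2 - 10*p - 24) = p*(p - 3)*(p + 2)*(p^2 + p - 12) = p*(p - 3)*(p + 2)*(p + 4)*(p - 3)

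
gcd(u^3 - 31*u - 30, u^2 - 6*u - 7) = u + 1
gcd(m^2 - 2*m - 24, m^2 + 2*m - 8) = m + 4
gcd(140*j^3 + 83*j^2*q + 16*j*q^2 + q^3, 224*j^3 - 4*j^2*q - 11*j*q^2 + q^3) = 4*j + q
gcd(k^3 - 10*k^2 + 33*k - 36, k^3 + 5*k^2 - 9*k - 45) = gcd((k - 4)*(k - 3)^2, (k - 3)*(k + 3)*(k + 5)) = k - 3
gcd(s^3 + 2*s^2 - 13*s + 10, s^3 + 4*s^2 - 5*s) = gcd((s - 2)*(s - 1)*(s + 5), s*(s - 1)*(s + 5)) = s^2 + 4*s - 5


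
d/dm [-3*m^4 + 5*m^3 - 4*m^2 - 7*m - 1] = -12*m^3 + 15*m^2 - 8*m - 7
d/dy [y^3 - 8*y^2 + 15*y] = 3*y^2 - 16*y + 15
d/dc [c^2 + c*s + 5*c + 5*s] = 2*c + s + 5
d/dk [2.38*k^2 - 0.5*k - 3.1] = 4.76*k - 0.5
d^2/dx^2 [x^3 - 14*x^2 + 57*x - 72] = 6*x - 28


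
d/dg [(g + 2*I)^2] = 2*g + 4*I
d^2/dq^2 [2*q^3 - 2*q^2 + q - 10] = 12*q - 4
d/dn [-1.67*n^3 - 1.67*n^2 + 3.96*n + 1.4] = -5.01*n^2 - 3.34*n + 3.96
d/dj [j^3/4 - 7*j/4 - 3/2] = 3*j^2/4 - 7/4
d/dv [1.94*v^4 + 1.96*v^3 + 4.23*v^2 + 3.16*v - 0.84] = 7.76*v^3 + 5.88*v^2 + 8.46*v + 3.16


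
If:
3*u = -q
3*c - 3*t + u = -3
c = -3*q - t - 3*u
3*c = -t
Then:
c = -9/35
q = -9/35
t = 27/35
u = 3/35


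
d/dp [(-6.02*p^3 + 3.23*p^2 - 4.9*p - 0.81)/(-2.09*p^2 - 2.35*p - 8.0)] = (12.5818*p^4 + 28.294*p^3 + 126.6485*p^2 - 55.0658*p + 37.2965)/(4.3681*p^4 + 9.823*p^3 + 38.9625*p^2 + 37.6*p + 64.0)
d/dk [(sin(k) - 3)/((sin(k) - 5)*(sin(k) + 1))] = (6*sin(k) + cos(k)^2 - 18)*cos(k)/((sin(k) - 5)^2*(sin(k) + 1)^2)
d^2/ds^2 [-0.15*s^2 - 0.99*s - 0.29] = -0.300000000000000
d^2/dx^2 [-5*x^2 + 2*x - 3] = -10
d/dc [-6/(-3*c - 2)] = -18/(3*c + 2)^2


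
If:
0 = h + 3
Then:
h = -3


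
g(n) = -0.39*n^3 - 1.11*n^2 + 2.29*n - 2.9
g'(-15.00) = -227.66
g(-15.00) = 1029.25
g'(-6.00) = -26.51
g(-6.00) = 27.64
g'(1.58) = -4.14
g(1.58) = -3.59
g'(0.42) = 1.15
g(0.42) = -2.16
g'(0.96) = -0.92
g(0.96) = -2.07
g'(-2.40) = 0.88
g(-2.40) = -9.40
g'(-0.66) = 3.25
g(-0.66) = -4.78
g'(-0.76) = 3.30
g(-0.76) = -5.11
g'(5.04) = -38.62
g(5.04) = -69.48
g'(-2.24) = 1.39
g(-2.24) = -9.22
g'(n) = -1.17*n^2 - 2.22*n + 2.29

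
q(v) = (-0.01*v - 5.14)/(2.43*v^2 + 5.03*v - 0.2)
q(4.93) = -0.06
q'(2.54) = 0.11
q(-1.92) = 5.69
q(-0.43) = 2.68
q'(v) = (-4.86*v - 5.03)*(-0.01*v - 5.14)/(2.43*v^2 + 5.03*v - 0.2)^2 - 0.01/(2.43*v^2 + 5.03*v - 0.2)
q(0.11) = -13.43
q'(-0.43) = 4.13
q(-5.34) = -0.12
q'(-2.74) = -2.34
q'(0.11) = 195.30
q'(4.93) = 0.02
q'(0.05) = 8176.85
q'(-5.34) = -0.06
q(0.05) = -89.28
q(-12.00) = -0.02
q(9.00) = -0.02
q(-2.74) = -1.20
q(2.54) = -0.18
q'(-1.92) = -27.20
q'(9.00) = 0.00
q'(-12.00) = -0.00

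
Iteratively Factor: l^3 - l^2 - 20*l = (l)*(l^2 - l - 20) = l*(l + 4)*(l - 5)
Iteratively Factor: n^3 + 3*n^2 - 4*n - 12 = (n + 2)*(n^2 + n - 6) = (n + 2)*(n + 3)*(n - 2)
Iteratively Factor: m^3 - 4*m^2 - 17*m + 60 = (m - 5)*(m^2 + m - 12) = (m - 5)*(m - 3)*(m + 4)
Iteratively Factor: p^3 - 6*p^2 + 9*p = (p - 3)*(p^2 - 3*p) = (p - 3)^2*(p)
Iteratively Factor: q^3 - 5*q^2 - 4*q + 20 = (q + 2)*(q^2 - 7*q + 10) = (q - 2)*(q + 2)*(q - 5)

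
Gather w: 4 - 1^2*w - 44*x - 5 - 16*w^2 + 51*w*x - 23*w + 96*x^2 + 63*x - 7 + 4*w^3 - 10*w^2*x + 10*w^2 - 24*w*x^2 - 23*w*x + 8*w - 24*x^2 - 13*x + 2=4*w^3 + w^2*(-10*x - 6) + w*(-24*x^2 + 28*x - 16) + 72*x^2 + 6*x - 6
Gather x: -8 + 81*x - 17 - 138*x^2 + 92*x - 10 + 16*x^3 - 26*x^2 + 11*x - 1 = 16*x^3 - 164*x^2 + 184*x - 36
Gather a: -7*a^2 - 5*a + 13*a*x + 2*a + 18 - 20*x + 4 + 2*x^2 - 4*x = -7*a^2 + a*(13*x - 3) + 2*x^2 - 24*x + 22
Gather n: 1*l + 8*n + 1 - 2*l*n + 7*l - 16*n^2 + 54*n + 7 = 8*l - 16*n^2 + n*(62 - 2*l) + 8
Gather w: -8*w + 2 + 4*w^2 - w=4*w^2 - 9*w + 2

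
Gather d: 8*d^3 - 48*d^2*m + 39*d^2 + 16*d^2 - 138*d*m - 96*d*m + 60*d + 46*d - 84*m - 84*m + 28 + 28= 8*d^3 + d^2*(55 - 48*m) + d*(106 - 234*m) - 168*m + 56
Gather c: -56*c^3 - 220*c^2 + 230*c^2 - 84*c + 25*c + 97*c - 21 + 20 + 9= -56*c^3 + 10*c^2 + 38*c + 8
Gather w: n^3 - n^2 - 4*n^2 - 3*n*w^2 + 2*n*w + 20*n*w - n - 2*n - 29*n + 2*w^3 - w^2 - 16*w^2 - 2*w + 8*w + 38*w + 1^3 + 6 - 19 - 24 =n^3 - 5*n^2 - 32*n + 2*w^3 + w^2*(-3*n - 17) + w*(22*n + 44) - 36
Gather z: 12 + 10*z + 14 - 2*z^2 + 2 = -2*z^2 + 10*z + 28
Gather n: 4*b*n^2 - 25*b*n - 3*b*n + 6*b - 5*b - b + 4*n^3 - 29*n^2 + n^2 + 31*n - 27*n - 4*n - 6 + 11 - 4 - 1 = -28*b*n + 4*n^3 + n^2*(4*b - 28)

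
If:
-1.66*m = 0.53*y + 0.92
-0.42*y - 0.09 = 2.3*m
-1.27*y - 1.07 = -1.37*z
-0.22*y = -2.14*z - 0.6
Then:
No Solution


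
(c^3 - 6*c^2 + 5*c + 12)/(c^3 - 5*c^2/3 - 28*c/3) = 3*(c^2 - 2*c - 3)/(c*(3*c + 7))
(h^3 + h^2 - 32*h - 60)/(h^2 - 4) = (h^2 - h - 30)/(h - 2)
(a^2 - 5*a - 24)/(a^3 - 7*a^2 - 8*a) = (a + 3)/(a*(a + 1))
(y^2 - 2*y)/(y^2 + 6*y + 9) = y*(y - 2)/(y^2 + 6*y + 9)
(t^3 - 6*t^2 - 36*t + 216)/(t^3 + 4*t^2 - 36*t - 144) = (t - 6)/(t + 4)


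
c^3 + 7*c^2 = c^2*(c + 7)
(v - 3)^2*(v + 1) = v^3 - 5*v^2 + 3*v + 9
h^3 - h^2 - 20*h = h*(h - 5)*(h + 4)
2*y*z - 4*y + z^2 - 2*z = (2*y + z)*(z - 2)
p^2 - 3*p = p*(p - 3)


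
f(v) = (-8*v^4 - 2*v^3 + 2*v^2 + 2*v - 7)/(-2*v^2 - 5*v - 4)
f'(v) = (4*v + 5)*(-8*v^4 - 2*v^3 + 2*v^2 + 2*v - 7)/(-2*v^2 - 5*v - 4)^2 + (-32*v^3 - 6*v^2 + 4*v + 2)/(-2*v^2 - 5*v - 4) = (32*v^5 + 124*v^4 + 148*v^3 + 18*v^2 - 44*v - 43)/(4*v^4 + 20*v^3 + 41*v^2 + 40*v + 16)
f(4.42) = 48.87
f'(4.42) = 26.89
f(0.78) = 0.89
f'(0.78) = 0.71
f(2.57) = 12.36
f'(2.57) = 12.70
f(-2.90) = 81.18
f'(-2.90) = -29.21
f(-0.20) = 2.38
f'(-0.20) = -3.63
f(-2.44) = 68.65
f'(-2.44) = -25.52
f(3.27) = 23.09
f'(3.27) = 17.98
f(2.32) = 9.42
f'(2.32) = 10.85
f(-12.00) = 699.03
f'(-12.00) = -104.86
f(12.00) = 480.22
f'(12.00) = 87.10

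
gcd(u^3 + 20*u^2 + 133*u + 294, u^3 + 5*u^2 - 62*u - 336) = u^2 + 13*u + 42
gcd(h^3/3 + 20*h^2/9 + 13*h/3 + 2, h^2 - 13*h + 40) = 1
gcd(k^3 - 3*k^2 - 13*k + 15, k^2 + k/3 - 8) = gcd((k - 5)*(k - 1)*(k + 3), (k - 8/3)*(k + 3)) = k + 3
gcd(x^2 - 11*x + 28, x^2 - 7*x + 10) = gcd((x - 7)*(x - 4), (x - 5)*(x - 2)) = 1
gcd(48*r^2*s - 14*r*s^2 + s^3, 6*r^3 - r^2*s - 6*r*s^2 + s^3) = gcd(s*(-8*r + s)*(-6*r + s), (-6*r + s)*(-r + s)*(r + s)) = 6*r - s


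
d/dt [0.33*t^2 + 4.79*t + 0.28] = 0.66*t + 4.79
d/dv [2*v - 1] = 2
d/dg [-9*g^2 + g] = 1 - 18*g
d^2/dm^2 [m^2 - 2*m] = 2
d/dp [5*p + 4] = 5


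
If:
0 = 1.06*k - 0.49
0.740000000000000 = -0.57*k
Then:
No Solution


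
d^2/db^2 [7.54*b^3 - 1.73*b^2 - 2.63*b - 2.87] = 45.24*b - 3.46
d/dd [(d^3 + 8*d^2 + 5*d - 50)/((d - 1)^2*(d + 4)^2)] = (-d^4 - 13*d^3 - 27*d^2 + 121*d + 280)/(d^6 + 9*d^5 + 15*d^4 - 45*d^3 - 60*d^2 + 144*d - 64)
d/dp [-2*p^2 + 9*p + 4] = 9 - 4*p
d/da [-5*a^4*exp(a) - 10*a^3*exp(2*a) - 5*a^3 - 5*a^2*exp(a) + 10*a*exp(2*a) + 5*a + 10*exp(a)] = -5*a^4*exp(a) - 20*a^3*exp(2*a) - 20*a^3*exp(a) - 30*a^2*exp(2*a) - 5*a^2*exp(a) - 15*a^2 + 20*a*exp(2*a) - 10*a*exp(a) + 10*exp(2*a) + 10*exp(a) + 5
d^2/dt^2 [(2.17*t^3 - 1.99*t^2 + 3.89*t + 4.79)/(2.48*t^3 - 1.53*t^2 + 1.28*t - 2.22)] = (-8.010896*t^6 + 102.219648*t^5 + 446.231856*t^4 - 466.098482*t^3 + 419.068902*t^2 + 86.837652*t - 14.35094)/(15.252992*t^9 - 28.230336*t^8 + 41.033832*t^7 - 73.684233*t^6 + 71.72016*t^5 - 65.393658*t^4 + 64.850336*t^3 - 33.5331*t^2 + 18.925056*t - 10.941048)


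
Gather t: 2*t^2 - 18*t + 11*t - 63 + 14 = 2*t^2 - 7*t - 49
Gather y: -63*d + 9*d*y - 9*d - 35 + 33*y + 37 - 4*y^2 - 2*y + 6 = -72*d - 4*y^2 + y*(9*d + 31) + 8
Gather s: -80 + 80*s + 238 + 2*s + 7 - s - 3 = 81*s + 162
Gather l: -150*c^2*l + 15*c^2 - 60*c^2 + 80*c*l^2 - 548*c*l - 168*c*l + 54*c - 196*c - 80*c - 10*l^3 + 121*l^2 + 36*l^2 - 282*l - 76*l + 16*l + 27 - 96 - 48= -45*c^2 - 222*c - 10*l^3 + l^2*(80*c + 157) + l*(-150*c^2 - 716*c - 342) - 117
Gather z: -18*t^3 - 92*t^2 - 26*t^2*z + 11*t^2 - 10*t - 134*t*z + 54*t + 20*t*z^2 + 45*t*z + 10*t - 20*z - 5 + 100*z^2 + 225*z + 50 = -18*t^3 - 81*t^2 + 54*t + z^2*(20*t + 100) + z*(-26*t^2 - 89*t + 205) + 45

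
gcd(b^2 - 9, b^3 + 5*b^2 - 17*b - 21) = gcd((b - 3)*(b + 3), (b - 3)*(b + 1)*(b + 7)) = b - 3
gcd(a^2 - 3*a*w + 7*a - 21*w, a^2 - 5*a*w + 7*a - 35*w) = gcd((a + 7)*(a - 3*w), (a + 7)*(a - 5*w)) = a + 7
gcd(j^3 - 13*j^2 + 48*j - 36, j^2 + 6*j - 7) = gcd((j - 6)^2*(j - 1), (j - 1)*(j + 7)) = j - 1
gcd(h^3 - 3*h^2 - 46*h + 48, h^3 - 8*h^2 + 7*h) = h - 1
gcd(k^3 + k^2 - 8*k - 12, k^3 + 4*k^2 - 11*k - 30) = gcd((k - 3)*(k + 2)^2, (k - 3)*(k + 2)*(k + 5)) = k^2 - k - 6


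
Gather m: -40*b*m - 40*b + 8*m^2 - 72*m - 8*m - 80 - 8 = -40*b + 8*m^2 + m*(-40*b - 80) - 88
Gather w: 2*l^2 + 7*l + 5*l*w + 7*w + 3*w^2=2*l^2 + 7*l + 3*w^2 + w*(5*l + 7)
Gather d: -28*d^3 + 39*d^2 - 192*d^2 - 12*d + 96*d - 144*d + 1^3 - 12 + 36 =-28*d^3 - 153*d^2 - 60*d + 25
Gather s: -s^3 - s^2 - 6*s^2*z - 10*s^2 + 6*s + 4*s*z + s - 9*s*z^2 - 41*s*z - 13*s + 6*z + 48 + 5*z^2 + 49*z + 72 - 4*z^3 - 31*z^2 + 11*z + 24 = -s^3 + s^2*(-6*z - 11) + s*(-9*z^2 - 37*z - 6) - 4*z^3 - 26*z^2 + 66*z + 144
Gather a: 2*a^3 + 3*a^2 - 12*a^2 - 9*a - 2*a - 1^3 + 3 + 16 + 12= 2*a^3 - 9*a^2 - 11*a + 30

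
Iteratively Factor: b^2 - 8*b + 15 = (b - 3)*(b - 5)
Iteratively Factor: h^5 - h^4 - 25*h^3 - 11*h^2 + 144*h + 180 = (h + 2)*(h^4 - 3*h^3 - 19*h^2 + 27*h + 90) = (h + 2)^2*(h^3 - 5*h^2 - 9*h + 45) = (h - 5)*(h + 2)^2*(h^2 - 9) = (h - 5)*(h - 3)*(h + 2)^2*(h + 3)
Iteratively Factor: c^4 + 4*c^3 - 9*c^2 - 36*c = (c + 3)*(c^3 + c^2 - 12*c) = c*(c + 3)*(c^2 + c - 12) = c*(c + 3)*(c + 4)*(c - 3)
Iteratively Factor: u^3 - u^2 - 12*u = (u + 3)*(u^2 - 4*u) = u*(u + 3)*(u - 4)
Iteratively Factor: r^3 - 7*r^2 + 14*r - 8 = (r - 4)*(r^2 - 3*r + 2) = (r - 4)*(r - 1)*(r - 2)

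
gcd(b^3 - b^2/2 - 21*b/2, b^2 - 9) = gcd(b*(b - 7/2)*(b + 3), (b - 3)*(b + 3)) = b + 3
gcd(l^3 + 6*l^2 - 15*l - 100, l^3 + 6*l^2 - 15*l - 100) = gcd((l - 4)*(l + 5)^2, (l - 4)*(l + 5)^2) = l^3 + 6*l^2 - 15*l - 100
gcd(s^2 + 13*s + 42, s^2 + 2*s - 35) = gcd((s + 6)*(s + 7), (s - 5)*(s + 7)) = s + 7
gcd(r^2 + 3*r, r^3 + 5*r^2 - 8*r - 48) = 1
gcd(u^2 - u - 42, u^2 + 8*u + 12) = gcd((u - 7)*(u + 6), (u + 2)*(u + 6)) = u + 6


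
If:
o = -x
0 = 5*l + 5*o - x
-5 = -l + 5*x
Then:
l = -30/19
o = 25/19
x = -25/19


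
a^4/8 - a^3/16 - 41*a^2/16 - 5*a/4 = a*(a/4 + 1)*(a/2 + 1/4)*(a - 5)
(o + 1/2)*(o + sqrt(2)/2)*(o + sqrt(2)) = o^3 + o^2/2 + 3*sqrt(2)*o^2/2 + o + 3*sqrt(2)*o/4 + 1/2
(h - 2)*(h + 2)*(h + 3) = h^3 + 3*h^2 - 4*h - 12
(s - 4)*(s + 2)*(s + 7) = s^3 + 5*s^2 - 22*s - 56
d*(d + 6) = d^2 + 6*d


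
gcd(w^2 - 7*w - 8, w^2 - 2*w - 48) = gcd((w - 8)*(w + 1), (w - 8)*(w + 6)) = w - 8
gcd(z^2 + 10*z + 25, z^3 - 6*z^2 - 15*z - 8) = 1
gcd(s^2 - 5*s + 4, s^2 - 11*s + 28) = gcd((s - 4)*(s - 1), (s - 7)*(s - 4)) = s - 4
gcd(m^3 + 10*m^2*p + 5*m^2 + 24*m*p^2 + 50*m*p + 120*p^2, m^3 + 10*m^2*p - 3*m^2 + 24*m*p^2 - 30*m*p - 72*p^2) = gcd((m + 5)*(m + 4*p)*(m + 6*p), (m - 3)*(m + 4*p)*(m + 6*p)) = m^2 + 10*m*p + 24*p^2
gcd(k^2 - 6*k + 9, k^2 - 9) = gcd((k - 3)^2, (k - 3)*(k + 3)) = k - 3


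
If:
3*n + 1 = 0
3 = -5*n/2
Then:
No Solution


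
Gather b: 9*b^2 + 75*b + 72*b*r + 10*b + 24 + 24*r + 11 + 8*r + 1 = 9*b^2 + b*(72*r + 85) + 32*r + 36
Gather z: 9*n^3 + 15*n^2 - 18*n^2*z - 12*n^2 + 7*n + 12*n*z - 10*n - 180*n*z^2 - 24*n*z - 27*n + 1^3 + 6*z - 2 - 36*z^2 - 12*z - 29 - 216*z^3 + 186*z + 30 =9*n^3 + 3*n^2 - 30*n - 216*z^3 + z^2*(-180*n - 36) + z*(-18*n^2 - 12*n + 180)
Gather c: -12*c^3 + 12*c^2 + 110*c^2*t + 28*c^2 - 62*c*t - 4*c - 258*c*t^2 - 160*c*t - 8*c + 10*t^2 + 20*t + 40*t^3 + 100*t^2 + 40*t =-12*c^3 + c^2*(110*t + 40) + c*(-258*t^2 - 222*t - 12) + 40*t^3 + 110*t^2 + 60*t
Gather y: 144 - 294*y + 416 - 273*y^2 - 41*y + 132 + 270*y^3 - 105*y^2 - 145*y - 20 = 270*y^3 - 378*y^2 - 480*y + 672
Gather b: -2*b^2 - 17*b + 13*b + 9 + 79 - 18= -2*b^2 - 4*b + 70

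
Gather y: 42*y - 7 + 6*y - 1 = 48*y - 8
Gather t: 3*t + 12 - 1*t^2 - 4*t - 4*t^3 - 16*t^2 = -4*t^3 - 17*t^2 - t + 12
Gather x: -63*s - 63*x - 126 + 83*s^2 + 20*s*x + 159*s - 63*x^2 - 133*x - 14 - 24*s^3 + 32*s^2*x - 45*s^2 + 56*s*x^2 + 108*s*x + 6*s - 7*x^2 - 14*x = -24*s^3 + 38*s^2 + 102*s + x^2*(56*s - 70) + x*(32*s^2 + 128*s - 210) - 140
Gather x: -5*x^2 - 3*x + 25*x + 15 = -5*x^2 + 22*x + 15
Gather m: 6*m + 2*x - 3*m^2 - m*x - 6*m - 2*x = -3*m^2 - m*x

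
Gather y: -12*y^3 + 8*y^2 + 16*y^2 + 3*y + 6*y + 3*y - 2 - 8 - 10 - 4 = -12*y^3 + 24*y^2 + 12*y - 24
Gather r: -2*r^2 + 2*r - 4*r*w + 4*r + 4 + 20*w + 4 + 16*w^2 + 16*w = -2*r^2 + r*(6 - 4*w) + 16*w^2 + 36*w + 8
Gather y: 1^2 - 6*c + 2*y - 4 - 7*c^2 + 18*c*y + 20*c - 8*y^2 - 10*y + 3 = -7*c^2 + 14*c - 8*y^2 + y*(18*c - 8)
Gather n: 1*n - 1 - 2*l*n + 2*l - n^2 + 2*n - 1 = 2*l - n^2 + n*(3 - 2*l) - 2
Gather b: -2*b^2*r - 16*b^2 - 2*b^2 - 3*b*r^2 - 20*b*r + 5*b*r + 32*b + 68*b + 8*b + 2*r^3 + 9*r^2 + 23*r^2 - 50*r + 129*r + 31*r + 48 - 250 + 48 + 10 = b^2*(-2*r - 18) + b*(-3*r^2 - 15*r + 108) + 2*r^3 + 32*r^2 + 110*r - 144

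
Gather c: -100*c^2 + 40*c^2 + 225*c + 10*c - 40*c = -60*c^2 + 195*c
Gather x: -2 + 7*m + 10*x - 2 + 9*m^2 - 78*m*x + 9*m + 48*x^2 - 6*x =9*m^2 + 16*m + 48*x^2 + x*(4 - 78*m) - 4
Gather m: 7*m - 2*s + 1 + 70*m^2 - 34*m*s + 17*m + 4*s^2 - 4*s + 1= 70*m^2 + m*(24 - 34*s) + 4*s^2 - 6*s + 2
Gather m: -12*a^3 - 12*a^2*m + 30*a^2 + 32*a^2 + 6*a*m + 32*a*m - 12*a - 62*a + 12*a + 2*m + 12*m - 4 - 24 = -12*a^3 + 62*a^2 - 62*a + m*(-12*a^2 + 38*a + 14) - 28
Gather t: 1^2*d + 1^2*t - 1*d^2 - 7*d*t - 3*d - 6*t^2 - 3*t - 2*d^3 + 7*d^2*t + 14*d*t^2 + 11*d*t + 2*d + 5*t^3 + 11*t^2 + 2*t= -2*d^3 - d^2 + 5*t^3 + t^2*(14*d + 5) + t*(7*d^2 + 4*d)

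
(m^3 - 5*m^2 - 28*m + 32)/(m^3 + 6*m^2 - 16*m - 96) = (m^2 - 9*m + 8)/(m^2 + 2*m - 24)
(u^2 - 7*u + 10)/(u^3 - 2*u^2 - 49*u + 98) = (u - 5)/(u^2 - 49)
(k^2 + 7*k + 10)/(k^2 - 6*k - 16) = (k + 5)/(k - 8)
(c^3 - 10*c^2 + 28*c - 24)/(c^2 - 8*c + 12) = c - 2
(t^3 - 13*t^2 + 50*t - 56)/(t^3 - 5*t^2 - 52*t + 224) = (t^2 - 9*t + 14)/(t^2 - t - 56)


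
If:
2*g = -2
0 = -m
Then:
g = -1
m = 0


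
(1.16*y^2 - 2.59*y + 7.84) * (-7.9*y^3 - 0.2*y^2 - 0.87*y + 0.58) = -9.164*y^5 + 20.229*y^4 - 62.4272*y^3 + 1.3581*y^2 - 8.323*y + 4.5472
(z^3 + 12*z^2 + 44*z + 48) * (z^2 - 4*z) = z^5 + 8*z^4 - 4*z^3 - 128*z^2 - 192*z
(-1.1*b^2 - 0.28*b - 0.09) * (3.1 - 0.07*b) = 0.077*b^3 - 3.3904*b^2 - 0.8617*b - 0.279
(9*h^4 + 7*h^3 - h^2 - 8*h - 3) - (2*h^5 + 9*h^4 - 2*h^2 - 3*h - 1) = -2*h^5 + 7*h^3 + h^2 - 5*h - 2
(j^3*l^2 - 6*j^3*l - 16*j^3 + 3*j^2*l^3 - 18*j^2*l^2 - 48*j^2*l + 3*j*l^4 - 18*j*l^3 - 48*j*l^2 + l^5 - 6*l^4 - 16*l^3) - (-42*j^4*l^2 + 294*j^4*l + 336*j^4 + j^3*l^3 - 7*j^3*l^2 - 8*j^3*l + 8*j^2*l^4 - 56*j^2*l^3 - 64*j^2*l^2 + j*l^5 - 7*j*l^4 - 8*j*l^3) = 42*j^4*l^2 - 294*j^4*l - 336*j^4 - j^3*l^3 + 8*j^3*l^2 + 2*j^3*l - 16*j^3 - 8*j^2*l^4 + 59*j^2*l^3 + 46*j^2*l^2 - 48*j^2*l - j*l^5 + 10*j*l^4 - 10*j*l^3 - 48*j*l^2 + l^5 - 6*l^4 - 16*l^3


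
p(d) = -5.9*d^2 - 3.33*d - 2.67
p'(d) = -11.8*d - 3.33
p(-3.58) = -66.37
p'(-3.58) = 38.91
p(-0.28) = -2.20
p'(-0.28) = -0.03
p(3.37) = -80.90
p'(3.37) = -43.10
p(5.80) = -220.46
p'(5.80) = -71.77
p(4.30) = -126.08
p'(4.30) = -54.07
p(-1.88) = -17.26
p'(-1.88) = 18.85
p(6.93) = -309.09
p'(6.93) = -85.10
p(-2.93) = -43.56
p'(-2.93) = 31.24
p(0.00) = -2.67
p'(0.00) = -3.33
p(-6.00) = -195.09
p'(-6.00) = 67.47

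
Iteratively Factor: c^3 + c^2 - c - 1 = (c + 1)*(c^2 - 1) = (c + 1)^2*(c - 1)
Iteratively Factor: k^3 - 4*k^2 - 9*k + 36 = (k - 4)*(k^2 - 9) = (k - 4)*(k + 3)*(k - 3)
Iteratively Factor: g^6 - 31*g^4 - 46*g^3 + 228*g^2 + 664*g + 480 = (g + 2)*(g^5 - 2*g^4 - 27*g^3 + 8*g^2 + 212*g + 240) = (g - 4)*(g + 2)*(g^4 + 2*g^3 - 19*g^2 - 68*g - 60) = (g - 5)*(g - 4)*(g + 2)*(g^3 + 7*g^2 + 16*g + 12) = (g - 5)*(g - 4)*(g + 2)^2*(g^2 + 5*g + 6) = (g - 5)*(g - 4)*(g + 2)^3*(g + 3)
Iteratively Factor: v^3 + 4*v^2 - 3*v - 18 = (v - 2)*(v^2 + 6*v + 9) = (v - 2)*(v + 3)*(v + 3)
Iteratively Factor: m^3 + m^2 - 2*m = (m)*(m^2 + m - 2) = m*(m + 2)*(m - 1)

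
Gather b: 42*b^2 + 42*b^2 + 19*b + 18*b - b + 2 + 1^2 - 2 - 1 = 84*b^2 + 36*b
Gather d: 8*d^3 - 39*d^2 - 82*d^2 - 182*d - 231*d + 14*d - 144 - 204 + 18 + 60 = 8*d^3 - 121*d^2 - 399*d - 270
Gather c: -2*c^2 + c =-2*c^2 + c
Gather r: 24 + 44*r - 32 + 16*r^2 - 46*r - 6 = 16*r^2 - 2*r - 14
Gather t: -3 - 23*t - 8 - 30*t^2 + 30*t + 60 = -30*t^2 + 7*t + 49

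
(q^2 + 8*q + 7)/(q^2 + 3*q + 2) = (q + 7)/(q + 2)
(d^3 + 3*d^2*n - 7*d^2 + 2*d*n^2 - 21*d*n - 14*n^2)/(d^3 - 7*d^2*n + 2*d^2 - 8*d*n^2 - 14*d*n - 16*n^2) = (d^2 + 2*d*n - 7*d - 14*n)/(d^2 - 8*d*n + 2*d - 16*n)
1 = 1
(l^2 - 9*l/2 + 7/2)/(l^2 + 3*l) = (2*l^2 - 9*l + 7)/(2*l*(l + 3))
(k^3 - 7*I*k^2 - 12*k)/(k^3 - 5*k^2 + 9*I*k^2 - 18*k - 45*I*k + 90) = k*(k^2 - 7*I*k - 12)/(k^3 + k^2*(-5 + 9*I) - 9*k*(2 + 5*I) + 90)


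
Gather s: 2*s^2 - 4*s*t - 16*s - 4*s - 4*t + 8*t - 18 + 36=2*s^2 + s*(-4*t - 20) + 4*t + 18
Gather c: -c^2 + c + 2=-c^2 + c + 2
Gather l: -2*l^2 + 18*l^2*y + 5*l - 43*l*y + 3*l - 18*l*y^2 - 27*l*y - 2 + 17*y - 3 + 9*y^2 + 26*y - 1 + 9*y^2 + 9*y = l^2*(18*y - 2) + l*(-18*y^2 - 70*y + 8) + 18*y^2 + 52*y - 6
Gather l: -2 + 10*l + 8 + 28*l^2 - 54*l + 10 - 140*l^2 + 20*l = -112*l^2 - 24*l + 16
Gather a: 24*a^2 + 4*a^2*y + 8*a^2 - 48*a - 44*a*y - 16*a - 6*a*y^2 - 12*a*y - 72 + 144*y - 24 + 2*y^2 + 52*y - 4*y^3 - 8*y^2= a^2*(4*y + 32) + a*(-6*y^2 - 56*y - 64) - 4*y^3 - 6*y^2 + 196*y - 96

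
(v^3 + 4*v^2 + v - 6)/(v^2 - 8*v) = (v^3 + 4*v^2 + v - 6)/(v*(v - 8))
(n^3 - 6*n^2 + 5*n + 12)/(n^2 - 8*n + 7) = (n^3 - 6*n^2 + 5*n + 12)/(n^2 - 8*n + 7)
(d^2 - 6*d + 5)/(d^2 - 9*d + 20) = (d - 1)/(d - 4)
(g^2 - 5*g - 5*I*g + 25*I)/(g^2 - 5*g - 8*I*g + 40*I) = (g - 5*I)/(g - 8*I)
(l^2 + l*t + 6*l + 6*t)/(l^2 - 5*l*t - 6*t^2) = (-l - 6)/(-l + 6*t)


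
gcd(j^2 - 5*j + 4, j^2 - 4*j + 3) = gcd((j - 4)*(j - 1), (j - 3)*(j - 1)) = j - 1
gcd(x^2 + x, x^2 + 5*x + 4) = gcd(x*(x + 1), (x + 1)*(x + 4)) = x + 1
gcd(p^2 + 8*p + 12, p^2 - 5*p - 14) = p + 2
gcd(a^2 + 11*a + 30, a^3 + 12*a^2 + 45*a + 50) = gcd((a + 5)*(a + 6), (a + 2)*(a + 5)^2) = a + 5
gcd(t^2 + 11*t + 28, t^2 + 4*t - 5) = 1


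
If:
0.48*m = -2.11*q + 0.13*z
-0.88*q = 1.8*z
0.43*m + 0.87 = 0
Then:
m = -2.02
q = 0.45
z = -0.22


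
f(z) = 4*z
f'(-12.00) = 4.00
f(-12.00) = -48.00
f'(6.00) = 4.00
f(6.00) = 24.00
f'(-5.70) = 4.00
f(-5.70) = -22.80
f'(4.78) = 4.00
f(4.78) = 19.12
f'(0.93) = 4.00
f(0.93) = 3.72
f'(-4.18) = 4.00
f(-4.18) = -16.72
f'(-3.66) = 4.00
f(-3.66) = -14.64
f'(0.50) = 4.00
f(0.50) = 2.00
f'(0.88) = 4.00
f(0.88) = 3.52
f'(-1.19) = 4.00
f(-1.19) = -4.76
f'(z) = 4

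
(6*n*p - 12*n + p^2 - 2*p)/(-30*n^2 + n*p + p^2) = (p - 2)/(-5*n + p)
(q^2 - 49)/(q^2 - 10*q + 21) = (q + 7)/(q - 3)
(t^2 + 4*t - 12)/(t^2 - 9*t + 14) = (t + 6)/(t - 7)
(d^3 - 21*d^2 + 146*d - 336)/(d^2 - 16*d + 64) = (d^2 - 13*d + 42)/(d - 8)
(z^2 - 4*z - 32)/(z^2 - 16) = (z - 8)/(z - 4)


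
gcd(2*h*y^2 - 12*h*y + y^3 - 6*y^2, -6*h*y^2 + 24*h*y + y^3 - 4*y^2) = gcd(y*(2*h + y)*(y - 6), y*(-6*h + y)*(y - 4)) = y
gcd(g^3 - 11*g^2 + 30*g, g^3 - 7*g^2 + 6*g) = g^2 - 6*g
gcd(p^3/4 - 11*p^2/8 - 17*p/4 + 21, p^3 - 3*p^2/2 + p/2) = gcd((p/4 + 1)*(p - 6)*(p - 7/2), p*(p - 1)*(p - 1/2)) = 1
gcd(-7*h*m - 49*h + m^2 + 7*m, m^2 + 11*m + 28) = m + 7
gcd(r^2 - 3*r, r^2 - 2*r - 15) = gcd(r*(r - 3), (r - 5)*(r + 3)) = 1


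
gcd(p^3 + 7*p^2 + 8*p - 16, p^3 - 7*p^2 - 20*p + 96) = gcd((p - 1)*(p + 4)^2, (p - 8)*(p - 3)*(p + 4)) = p + 4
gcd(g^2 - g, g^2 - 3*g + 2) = g - 1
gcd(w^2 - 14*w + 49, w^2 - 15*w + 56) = w - 7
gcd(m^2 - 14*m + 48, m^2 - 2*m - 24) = m - 6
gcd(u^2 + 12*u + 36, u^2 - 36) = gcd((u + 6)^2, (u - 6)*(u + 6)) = u + 6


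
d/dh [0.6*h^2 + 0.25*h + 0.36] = 1.2*h + 0.25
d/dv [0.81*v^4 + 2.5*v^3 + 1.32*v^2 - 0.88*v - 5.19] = 3.24*v^3 + 7.5*v^2 + 2.64*v - 0.88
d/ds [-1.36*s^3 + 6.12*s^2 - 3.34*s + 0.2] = -4.08*s^2 + 12.24*s - 3.34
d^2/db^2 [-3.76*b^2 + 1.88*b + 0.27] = -7.52000000000000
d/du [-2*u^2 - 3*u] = -4*u - 3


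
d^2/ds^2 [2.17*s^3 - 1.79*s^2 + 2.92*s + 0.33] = 13.02*s - 3.58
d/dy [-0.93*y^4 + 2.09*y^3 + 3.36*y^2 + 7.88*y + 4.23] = -3.72*y^3 + 6.27*y^2 + 6.72*y + 7.88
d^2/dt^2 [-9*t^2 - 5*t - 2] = -18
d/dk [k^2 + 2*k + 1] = 2*k + 2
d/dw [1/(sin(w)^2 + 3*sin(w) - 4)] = -(2*sin(w) + 3)*cos(w)/(sin(w)^2 + 3*sin(w) - 4)^2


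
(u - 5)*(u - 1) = u^2 - 6*u + 5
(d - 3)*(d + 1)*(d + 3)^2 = d^4 + 4*d^3 - 6*d^2 - 36*d - 27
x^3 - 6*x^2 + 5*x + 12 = (x - 4)*(x - 3)*(x + 1)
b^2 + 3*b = b*(b + 3)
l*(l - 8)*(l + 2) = l^3 - 6*l^2 - 16*l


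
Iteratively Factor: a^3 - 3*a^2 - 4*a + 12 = (a + 2)*(a^2 - 5*a + 6) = (a - 3)*(a + 2)*(a - 2)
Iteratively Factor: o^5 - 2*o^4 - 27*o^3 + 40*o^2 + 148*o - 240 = (o + 4)*(o^4 - 6*o^3 - 3*o^2 + 52*o - 60) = (o - 2)*(o + 4)*(o^3 - 4*o^2 - 11*o + 30) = (o - 2)*(o + 3)*(o + 4)*(o^2 - 7*o + 10) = (o - 5)*(o - 2)*(o + 3)*(o + 4)*(o - 2)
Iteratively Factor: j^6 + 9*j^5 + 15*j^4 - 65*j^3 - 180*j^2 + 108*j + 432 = (j - 2)*(j^5 + 11*j^4 + 37*j^3 + 9*j^2 - 162*j - 216) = (j - 2)*(j + 3)*(j^4 + 8*j^3 + 13*j^2 - 30*j - 72) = (j - 2)^2*(j + 3)*(j^3 + 10*j^2 + 33*j + 36) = (j - 2)^2*(j + 3)^2*(j^2 + 7*j + 12) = (j - 2)^2*(j + 3)^2*(j + 4)*(j + 3)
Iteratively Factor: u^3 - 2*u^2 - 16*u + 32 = (u - 2)*(u^2 - 16) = (u - 2)*(u + 4)*(u - 4)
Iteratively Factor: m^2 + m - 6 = (m - 2)*(m + 3)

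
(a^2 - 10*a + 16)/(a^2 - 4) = (a - 8)/(a + 2)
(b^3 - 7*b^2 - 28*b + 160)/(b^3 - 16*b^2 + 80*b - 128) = (b + 5)/(b - 4)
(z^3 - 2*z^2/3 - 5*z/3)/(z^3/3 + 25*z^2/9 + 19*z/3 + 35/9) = 3*z*(3*z - 5)/(3*z^2 + 22*z + 35)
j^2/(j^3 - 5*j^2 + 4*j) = j/(j^2 - 5*j + 4)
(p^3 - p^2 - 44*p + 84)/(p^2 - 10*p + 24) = (p^2 + 5*p - 14)/(p - 4)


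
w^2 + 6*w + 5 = (w + 1)*(w + 5)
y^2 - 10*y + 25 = (y - 5)^2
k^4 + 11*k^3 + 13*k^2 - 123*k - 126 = (k - 3)*(k + 1)*(k + 6)*(k + 7)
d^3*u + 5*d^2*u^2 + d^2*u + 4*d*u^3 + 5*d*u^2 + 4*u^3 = (d + u)*(d + 4*u)*(d*u + u)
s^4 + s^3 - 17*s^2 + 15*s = s*(s - 3)*(s - 1)*(s + 5)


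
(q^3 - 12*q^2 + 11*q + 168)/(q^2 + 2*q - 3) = (q^2 - 15*q + 56)/(q - 1)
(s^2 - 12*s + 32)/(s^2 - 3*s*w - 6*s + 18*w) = (s^2 - 12*s + 32)/(s^2 - 3*s*w - 6*s + 18*w)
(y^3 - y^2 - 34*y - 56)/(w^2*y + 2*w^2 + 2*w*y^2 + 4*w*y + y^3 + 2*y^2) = (y^2 - 3*y - 28)/(w^2 + 2*w*y + y^2)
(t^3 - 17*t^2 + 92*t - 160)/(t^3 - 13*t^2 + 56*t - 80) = (t - 8)/(t - 4)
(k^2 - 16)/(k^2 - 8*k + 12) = (k^2 - 16)/(k^2 - 8*k + 12)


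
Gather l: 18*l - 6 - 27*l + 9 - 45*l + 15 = 18 - 54*l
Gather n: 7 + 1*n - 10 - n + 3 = 0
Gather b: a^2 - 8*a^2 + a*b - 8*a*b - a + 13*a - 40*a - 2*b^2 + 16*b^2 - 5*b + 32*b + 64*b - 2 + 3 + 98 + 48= -7*a^2 - 28*a + 14*b^2 + b*(91 - 7*a) + 147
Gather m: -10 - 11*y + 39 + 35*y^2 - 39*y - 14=35*y^2 - 50*y + 15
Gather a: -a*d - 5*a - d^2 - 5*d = a*(-d - 5) - d^2 - 5*d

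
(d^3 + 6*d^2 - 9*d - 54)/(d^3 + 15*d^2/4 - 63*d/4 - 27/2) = 4*(d + 3)/(4*d + 3)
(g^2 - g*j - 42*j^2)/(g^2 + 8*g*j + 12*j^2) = (g - 7*j)/(g + 2*j)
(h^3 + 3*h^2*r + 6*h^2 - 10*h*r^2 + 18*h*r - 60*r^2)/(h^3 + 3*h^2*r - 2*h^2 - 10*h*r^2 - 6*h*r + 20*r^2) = (h + 6)/(h - 2)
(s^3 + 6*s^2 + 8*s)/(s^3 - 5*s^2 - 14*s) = (s + 4)/(s - 7)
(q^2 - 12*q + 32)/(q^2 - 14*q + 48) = (q - 4)/(q - 6)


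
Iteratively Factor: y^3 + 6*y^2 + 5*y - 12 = (y + 3)*(y^2 + 3*y - 4) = (y + 3)*(y + 4)*(y - 1)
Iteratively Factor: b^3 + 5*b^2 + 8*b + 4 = (b + 2)*(b^2 + 3*b + 2) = (b + 1)*(b + 2)*(b + 2)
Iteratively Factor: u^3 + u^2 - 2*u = (u - 1)*(u^2 + 2*u) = (u - 1)*(u + 2)*(u)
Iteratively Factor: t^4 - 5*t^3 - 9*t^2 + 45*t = (t - 3)*(t^3 - 2*t^2 - 15*t) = t*(t - 3)*(t^2 - 2*t - 15) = t*(t - 3)*(t + 3)*(t - 5)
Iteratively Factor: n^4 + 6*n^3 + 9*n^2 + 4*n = (n)*(n^3 + 6*n^2 + 9*n + 4) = n*(n + 1)*(n^2 + 5*n + 4) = n*(n + 1)^2*(n + 4)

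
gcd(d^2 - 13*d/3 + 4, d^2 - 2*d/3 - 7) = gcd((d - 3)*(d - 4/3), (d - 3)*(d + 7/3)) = d - 3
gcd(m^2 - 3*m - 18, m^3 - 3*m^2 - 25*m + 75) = 1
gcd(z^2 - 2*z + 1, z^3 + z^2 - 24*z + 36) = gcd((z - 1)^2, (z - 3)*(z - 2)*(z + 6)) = 1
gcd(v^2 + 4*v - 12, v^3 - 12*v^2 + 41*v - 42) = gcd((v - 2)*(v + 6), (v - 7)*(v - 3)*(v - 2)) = v - 2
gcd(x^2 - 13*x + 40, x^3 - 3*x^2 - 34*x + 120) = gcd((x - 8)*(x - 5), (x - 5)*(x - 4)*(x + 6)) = x - 5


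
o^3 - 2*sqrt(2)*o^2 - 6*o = o*(o - 3*sqrt(2))*(o + sqrt(2))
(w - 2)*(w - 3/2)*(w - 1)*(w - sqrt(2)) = w^4 - 9*w^3/2 - sqrt(2)*w^3 + 9*sqrt(2)*w^2/2 + 13*w^2/2 - 13*sqrt(2)*w/2 - 3*w + 3*sqrt(2)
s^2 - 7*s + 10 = (s - 5)*(s - 2)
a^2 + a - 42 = (a - 6)*(a + 7)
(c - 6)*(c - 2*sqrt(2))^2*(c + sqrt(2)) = c^4 - 6*c^3 - 3*sqrt(2)*c^3 + 18*sqrt(2)*c^2 + 8*sqrt(2)*c - 48*sqrt(2)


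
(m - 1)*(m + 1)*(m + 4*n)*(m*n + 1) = m^4*n + 4*m^3*n^2 + m^3 + 3*m^2*n - 4*m*n^2 - m - 4*n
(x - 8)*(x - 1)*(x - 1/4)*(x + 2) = x^4 - 29*x^3/4 - 33*x^2/4 + 37*x/2 - 4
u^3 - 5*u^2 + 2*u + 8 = (u - 4)*(u - 2)*(u + 1)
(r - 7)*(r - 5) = r^2 - 12*r + 35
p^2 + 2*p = p*(p + 2)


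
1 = 1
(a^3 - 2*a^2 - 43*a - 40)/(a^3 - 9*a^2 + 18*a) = (a^3 - 2*a^2 - 43*a - 40)/(a*(a^2 - 9*a + 18))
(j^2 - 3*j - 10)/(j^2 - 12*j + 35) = (j + 2)/(j - 7)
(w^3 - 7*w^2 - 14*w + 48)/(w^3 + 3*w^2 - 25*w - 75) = (w^2 - 10*w + 16)/(w^2 - 25)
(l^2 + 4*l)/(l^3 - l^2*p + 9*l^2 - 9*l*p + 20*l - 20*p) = l/(l^2 - l*p + 5*l - 5*p)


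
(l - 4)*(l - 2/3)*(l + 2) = l^3 - 8*l^2/3 - 20*l/3 + 16/3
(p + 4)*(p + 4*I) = p^2 + 4*p + 4*I*p + 16*I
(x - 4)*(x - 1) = x^2 - 5*x + 4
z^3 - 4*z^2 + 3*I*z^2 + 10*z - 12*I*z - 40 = (z - 4)*(z - 2*I)*(z + 5*I)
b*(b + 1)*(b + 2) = b^3 + 3*b^2 + 2*b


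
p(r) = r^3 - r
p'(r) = 3*r^2 - 1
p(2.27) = 9.43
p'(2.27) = 14.46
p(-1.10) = -0.23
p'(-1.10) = 2.63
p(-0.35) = 0.31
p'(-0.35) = -0.63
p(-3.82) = -51.92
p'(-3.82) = 42.78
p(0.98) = -0.04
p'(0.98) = 1.88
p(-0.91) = 0.16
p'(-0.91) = 1.48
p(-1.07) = -0.16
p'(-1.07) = 2.43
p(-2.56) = -14.22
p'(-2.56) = 18.66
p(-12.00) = -1716.00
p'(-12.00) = 431.00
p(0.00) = 0.00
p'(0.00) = -1.00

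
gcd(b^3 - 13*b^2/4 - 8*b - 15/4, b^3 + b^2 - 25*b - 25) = b^2 - 4*b - 5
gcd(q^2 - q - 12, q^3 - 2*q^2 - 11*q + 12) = q^2 - q - 12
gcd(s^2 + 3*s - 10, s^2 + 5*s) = s + 5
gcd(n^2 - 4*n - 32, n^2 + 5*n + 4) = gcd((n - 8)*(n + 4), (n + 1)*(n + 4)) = n + 4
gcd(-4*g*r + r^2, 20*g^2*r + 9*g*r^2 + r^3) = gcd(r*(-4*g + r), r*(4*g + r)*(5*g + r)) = r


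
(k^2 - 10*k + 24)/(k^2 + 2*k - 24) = (k - 6)/(k + 6)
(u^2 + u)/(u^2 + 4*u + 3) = u/(u + 3)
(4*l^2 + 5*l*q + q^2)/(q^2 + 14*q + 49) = (4*l^2 + 5*l*q + q^2)/(q^2 + 14*q + 49)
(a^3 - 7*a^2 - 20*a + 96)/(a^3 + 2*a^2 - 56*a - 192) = (a - 3)/(a + 6)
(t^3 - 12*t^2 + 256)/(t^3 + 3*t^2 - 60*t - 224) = (t - 8)/(t + 7)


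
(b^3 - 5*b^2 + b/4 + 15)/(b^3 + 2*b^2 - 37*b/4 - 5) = (2*b^2 - 5*b - 12)/(2*b^2 + 9*b + 4)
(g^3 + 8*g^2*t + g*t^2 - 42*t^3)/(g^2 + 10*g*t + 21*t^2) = g - 2*t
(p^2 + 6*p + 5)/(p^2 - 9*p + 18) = (p^2 + 6*p + 5)/(p^2 - 9*p + 18)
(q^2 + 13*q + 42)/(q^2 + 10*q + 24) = (q + 7)/(q + 4)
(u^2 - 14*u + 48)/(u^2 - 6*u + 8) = (u^2 - 14*u + 48)/(u^2 - 6*u + 8)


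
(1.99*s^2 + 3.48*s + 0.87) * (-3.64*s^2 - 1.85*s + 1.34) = -7.2436*s^4 - 16.3487*s^3 - 6.9382*s^2 + 3.0537*s + 1.1658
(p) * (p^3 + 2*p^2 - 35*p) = p^4 + 2*p^3 - 35*p^2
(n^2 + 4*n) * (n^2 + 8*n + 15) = n^4 + 12*n^3 + 47*n^2 + 60*n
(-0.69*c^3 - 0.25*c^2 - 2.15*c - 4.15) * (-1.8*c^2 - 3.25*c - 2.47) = 1.242*c^5 + 2.6925*c^4 + 6.3868*c^3 + 15.075*c^2 + 18.798*c + 10.2505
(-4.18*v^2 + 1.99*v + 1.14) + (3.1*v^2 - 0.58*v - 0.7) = -1.08*v^2 + 1.41*v + 0.44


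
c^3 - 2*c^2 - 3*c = c*(c - 3)*(c + 1)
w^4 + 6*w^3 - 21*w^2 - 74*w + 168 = (w - 3)*(w - 2)*(w + 4)*(w + 7)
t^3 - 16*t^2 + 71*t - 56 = (t - 8)*(t - 7)*(t - 1)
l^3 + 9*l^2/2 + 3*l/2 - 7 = (l - 1)*(l + 2)*(l + 7/2)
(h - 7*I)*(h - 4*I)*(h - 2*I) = h^3 - 13*I*h^2 - 50*h + 56*I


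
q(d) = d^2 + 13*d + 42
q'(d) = 2*d + 13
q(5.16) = 135.71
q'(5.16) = 23.32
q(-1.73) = 22.50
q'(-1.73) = 9.54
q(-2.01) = 19.91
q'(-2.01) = 8.98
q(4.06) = 111.26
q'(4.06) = 21.12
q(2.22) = 75.79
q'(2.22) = 17.44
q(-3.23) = 10.44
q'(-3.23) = 6.54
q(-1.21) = 27.73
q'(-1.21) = 10.58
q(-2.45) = 16.15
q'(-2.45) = 8.10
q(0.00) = 42.00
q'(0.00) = 13.00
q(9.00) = 240.00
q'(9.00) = 31.00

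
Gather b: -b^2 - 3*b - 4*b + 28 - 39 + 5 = -b^2 - 7*b - 6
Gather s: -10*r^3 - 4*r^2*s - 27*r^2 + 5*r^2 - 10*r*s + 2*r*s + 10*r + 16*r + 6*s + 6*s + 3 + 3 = -10*r^3 - 22*r^2 + 26*r + s*(-4*r^2 - 8*r + 12) + 6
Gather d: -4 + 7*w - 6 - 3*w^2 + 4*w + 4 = -3*w^2 + 11*w - 6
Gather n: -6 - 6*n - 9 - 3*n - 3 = -9*n - 18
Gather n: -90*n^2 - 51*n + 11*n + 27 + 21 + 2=-90*n^2 - 40*n + 50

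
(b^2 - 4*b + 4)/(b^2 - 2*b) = (b - 2)/b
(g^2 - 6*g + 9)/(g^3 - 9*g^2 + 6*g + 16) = (g^2 - 6*g + 9)/(g^3 - 9*g^2 + 6*g + 16)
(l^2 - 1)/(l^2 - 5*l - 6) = (l - 1)/(l - 6)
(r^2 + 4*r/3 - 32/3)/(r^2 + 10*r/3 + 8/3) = (3*r^2 + 4*r - 32)/(3*r^2 + 10*r + 8)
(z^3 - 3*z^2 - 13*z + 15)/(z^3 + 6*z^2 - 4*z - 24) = (z^3 - 3*z^2 - 13*z + 15)/(z^3 + 6*z^2 - 4*z - 24)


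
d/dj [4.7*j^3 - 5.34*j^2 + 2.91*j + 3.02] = 14.1*j^2 - 10.68*j + 2.91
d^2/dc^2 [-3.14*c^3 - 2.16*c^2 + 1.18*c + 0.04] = -18.84*c - 4.32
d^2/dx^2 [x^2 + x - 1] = 2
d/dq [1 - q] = -1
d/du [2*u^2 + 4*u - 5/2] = 4*u + 4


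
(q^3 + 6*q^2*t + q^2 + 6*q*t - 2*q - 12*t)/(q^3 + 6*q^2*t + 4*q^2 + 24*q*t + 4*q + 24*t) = (q - 1)/(q + 2)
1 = 1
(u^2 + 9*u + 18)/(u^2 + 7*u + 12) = (u + 6)/(u + 4)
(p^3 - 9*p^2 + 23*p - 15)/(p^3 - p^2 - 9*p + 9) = (p - 5)/(p + 3)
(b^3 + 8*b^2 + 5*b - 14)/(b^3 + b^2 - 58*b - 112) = (b - 1)/(b - 8)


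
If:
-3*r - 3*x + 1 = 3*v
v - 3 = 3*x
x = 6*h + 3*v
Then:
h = -4*x/3 - 3/2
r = -4*x - 8/3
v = 3*x + 3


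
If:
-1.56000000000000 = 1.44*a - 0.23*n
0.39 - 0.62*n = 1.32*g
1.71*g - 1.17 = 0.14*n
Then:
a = -1.20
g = 0.63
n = -0.70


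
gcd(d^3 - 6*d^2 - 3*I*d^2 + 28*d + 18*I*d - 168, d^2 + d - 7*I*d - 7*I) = d - 7*I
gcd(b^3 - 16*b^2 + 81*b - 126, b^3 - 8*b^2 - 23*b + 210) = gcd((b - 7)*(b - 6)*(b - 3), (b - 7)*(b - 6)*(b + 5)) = b^2 - 13*b + 42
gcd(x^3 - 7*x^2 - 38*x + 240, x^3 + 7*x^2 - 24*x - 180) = x^2 + x - 30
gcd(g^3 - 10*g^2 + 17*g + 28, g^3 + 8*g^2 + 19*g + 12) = g + 1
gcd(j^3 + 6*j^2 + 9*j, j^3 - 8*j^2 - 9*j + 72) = j + 3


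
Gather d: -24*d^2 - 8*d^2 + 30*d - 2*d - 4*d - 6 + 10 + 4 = -32*d^2 + 24*d + 8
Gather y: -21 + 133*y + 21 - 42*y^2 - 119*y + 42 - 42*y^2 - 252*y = -84*y^2 - 238*y + 42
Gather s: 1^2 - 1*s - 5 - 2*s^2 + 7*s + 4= -2*s^2 + 6*s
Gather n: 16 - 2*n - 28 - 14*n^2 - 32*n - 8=-14*n^2 - 34*n - 20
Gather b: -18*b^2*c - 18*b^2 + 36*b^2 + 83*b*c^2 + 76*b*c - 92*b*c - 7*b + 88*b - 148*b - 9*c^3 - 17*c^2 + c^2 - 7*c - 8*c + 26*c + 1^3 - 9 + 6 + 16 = b^2*(18 - 18*c) + b*(83*c^2 - 16*c - 67) - 9*c^3 - 16*c^2 + 11*c + 14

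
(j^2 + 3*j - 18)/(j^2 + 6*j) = (j - 3)/j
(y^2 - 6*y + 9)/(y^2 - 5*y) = (y^2 - 6*y + 9)/(y*(y - 5))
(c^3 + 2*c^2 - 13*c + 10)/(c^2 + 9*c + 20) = (c^2 - 3*c + 2)/(c + 4)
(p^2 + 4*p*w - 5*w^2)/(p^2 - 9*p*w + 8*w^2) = (p + 5*w)/(p - 8*w)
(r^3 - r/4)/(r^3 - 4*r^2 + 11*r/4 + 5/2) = r*(2*r - 1)/(2*r^2 - 9*r + 10)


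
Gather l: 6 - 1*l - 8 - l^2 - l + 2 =-l^2 - 2*l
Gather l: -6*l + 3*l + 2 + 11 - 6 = 7 - 3*l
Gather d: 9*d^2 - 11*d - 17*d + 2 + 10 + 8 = 9*d^2 - 28*d + 20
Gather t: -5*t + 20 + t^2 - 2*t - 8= t^2 - 7*t + 12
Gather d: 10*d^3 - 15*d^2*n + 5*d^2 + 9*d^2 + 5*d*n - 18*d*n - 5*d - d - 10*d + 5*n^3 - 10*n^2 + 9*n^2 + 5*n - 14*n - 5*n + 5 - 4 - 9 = 10*d^3 + d^2*(14 - 15*n) + d*(-13*n - 16) + 5*n^3 - n^2 - 14*n - 8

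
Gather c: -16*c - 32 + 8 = -16*c - 24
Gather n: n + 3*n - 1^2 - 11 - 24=4*n - 36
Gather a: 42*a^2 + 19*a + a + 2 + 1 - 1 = 42*a^2 + 20*a + 2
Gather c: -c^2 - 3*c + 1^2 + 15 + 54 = -c^2 - 3*c + 70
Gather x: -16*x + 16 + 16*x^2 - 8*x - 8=16*x^2 - 24*x + 8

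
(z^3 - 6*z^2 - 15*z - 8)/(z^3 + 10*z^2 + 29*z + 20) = (z^2 - 7*z - 8)/(z^2 + 9*z + 20)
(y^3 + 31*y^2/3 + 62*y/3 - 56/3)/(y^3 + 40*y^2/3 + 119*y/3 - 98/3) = (y + 4)/(y + 7)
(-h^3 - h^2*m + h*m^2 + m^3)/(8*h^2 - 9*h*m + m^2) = (-h^2 - 2*h*m - m^2)/(8*h - m)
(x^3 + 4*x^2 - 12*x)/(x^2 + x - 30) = x*(x - 2)/(x - 5)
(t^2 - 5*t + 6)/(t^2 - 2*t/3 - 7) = 3*(t - 2)/(3*t + 7)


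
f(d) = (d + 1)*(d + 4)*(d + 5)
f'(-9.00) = 92.00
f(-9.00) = -160.00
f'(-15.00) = 404.00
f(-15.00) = -1540.00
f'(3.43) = 132.89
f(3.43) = 277.47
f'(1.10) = 54.63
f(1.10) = 65.33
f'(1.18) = 56.78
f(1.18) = 69.79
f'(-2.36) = -1.49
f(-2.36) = -5.89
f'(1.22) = 57.87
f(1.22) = 72.08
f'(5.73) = 242.10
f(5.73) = 702.63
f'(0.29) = 35.05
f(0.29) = 29.28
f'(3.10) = 119.83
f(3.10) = 235.79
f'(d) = (d + 1)*(d + 4) + (d + 1)*(d + 5) + (d + 4)*(d + 5)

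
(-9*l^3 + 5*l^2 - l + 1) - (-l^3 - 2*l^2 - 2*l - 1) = -8*l^3 + 7*l^2 + l + 2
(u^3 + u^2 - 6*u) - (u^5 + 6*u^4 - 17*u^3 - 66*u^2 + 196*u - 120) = -u^5 - 6*u^4 + 18*u^3 + 67*u^2 - 202*u + 120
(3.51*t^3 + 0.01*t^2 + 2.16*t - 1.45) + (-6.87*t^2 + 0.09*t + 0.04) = 3.51*t^3 - 6.86*t^2 + 2.25*t - 1.41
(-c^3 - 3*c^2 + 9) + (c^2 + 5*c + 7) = -c^3 - 2*c^2 + 5*c + 16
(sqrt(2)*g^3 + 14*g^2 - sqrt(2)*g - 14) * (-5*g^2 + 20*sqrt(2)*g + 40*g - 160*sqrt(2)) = -5*sqrt(2)*g^5 - 30*g^4 + 40*sqrt(2)*g^4 + 240*g^3 + 285*sqrt(2)*g^3 - 2280*sqrt(2)*g^2 + 30*g^2 - 280*sqrt(2)*g - 240*g + 2240*sqrt(2)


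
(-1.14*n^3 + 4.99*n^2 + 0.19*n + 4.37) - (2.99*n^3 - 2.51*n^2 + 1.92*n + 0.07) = -4.13*n^3 + 7.5*n^2 - 1.73*n + 4.3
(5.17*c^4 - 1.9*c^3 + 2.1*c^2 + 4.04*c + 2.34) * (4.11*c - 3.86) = 21.2487*c^5 - 27.7652*c^4 + 15.965*c^3 + 8.4984*c^2 - 5.977*c - 9.0324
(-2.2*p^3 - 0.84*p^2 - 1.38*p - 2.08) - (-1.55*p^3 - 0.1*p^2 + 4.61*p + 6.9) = -0.65*p^3 - 0.74*p^2 - 5.99*p - 8.98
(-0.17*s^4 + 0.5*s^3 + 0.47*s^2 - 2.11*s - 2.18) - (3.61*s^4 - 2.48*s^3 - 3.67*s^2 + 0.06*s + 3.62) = -3.78*s^4 + 2.98*s^3 + 4.14*s^2 - 2.17*s - 5.8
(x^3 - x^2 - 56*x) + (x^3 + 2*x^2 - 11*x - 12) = 2*x^3 + x^2 - 67*x - 12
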